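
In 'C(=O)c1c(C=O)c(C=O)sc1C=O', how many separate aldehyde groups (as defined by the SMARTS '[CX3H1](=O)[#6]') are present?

4

[CX3H1](=O)[#6] is the SMARTS for an aldehyde: an sp2 carbon with one H, double-bonded to O and single-bonded to carbon.
The molecule carries 4 separate instances of an aldehyde (-CHO) meeting every constraint; each maps to a distinct set of atoms, giving 4 matches.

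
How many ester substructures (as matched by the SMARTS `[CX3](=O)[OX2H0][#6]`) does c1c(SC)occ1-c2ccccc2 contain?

0

[CX3](=O)[OX2H0][#6] is the SMARTS for an ester: a carbonyl carbon bonded to an oxygen that is itself bonded to carbon (no H on that O).
No fragment in the molecule satisfies every constraint, giving 0 matches.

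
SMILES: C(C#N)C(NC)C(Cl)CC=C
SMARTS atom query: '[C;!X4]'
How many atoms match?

Check the 11 heavy atoms by environment: 5× C (X4) → no; 1× N (X3) → no; 1× C (X2) → match; 1× N (X1) → no; 1× Cl (X1) → no; 2× C (X3) → match.
Summing the matching environments: 1 + 2 = 3 matching atoms.

3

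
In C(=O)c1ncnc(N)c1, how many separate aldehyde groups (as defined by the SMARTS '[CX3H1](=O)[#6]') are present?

1

[CX3H1](=O)[#6] is the SMARTS for an aldehyde: an sp2 carbon with one H, double-bonded to O and single-bonded to carbon.
Exactly one fragment in the molecule meets all constraints, giving 1 match.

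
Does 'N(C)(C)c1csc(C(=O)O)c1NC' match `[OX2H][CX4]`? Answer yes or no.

No

The pattern [OX2H][CX4] describes a hydroxyl oxygen bound to an sp3 (X4) carbon — an aliphatic alcohol.
The closest candidate here is a carboxylic acid group (-C(=O)OH), but the -OH is on a CX3 carbonyl carbon, not a CX4 carbon. No other fragment satisfies the full query, so there is no match.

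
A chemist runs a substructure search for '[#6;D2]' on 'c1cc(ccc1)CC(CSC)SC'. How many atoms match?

7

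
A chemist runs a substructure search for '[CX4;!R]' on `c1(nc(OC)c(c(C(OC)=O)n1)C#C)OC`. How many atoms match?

The query [CX4;!R] means: aliphatic carbon with four total connections, not in a ring.
Check the 16 heavy atoms by environment: 2× n (aromatic, X2, in 6-ring) → no; 4× c (aromatic, X3, in 6-ring) → no; 3× O (X2, acyclic) → no; 3× C (X4, acyclic) → match; 1× C (X3, acyclic) → no; 1× O (X1, acyclic) → no; 2× C (X2, acyclic) → no.
That gives 3 matching atoms.

3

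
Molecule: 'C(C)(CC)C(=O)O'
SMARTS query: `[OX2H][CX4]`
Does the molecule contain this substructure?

No

The pattern [OX2H][CX4] describes a hydroxyl oxygen bound to an sp3 (X4) carbon — an aliphatic alcohol.
The closest candidate here is a carboxylic acid group (-C(=O)OH), but the -OH is on a CX3 carbonyl carbon, not a CX4 carbon. No other fragment satisfies the full query, so there is no match.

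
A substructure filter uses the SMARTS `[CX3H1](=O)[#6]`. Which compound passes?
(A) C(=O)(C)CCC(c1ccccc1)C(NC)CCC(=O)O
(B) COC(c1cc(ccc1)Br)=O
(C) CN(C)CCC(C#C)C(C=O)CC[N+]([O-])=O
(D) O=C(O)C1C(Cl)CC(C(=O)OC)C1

C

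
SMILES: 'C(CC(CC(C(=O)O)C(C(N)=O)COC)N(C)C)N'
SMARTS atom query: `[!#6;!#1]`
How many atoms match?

Check the 19 heavy atoms by environment: 12× C → no; 3× N → match; 4× O → match.
Summing the matching environments: 3 + 4 = 7 matching atoms.

7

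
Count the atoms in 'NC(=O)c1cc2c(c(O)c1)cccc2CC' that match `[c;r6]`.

10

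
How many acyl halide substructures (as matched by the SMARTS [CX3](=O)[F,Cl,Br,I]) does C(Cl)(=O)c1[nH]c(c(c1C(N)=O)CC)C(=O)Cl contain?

2

[CX3](=O)[F,Cl,Br,I] is the SMARTS for an acyl halide: a carbonyl carbon bonded to a halogen.
The molecule carries 2 separate instances of an acyl chloride (-C(=O)Cl) meeting every constraint; each maps to a distinct set of atoms, giving 2 matches.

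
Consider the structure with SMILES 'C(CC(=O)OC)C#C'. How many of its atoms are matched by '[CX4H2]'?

2

The query [CX4H2] means: sp3 carbon (X4) with exactly two hydrogens.
Check the 8 heavy atoms by environment: 2× C (H2, X4) → match; 1× C (H0, X2) → no; 1× C (H1, X2) → no; 1× C (H0, X3) → no; 1× O (H0, X1) → no; 1× O (H0, X2) → no; 1× C (H3, X4) → no.
That gives 2 matching atoms.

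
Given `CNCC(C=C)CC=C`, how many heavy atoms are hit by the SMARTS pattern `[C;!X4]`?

Check the 9 heavy atoms by environment: 4× C (X4) → no; 4× C (X3) → match; 1× N (X3) → no.
That gives 4 matching atoms.

4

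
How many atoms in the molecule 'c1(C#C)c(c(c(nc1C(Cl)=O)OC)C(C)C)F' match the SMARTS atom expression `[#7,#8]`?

The query [#7,#8] means: nitrogen or oxygen (comma = OR).
Check the 17 heavy atoms by environment: 1× n (aromatic) → match; 5× c (aromatic) → no; 1× F → no; 7× C → no; 2× O → match; 1× Cl → no.
Summing the matching environments: 1 + 2 = 3 matching atoms.

3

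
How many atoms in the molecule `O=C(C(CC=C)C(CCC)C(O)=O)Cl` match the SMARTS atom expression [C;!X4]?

4

The query [C;!X4] means: aliphatic carbon that does not have four total connections.
Check the 14 heavy atoms by environment: 6× C (X4) → no; 4× C (X3) → match; 2× O (X1) → no; 1× O (X2) → no; 1× Cl (X1) → no.
That gives 4 matching atoms.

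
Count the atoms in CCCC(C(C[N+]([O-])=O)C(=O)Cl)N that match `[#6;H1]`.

The query [#6;H1] means: any carbon bearing exactly one hydrogen.
Check the 13 heavy atoms by environment: 3× C (H2) → no; 2× C (H1) → match; 1× C (H3) → no; 1× N (charge +1, H0) → no; 1× O (charge -1, H0) → no; 2× O (H0) → no; 1× C (H0) → no; 1× Cl (H0) → no; 1× N (H2) → no.
That gives 2 matching atoms.

2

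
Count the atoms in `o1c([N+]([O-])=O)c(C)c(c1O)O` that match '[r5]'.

5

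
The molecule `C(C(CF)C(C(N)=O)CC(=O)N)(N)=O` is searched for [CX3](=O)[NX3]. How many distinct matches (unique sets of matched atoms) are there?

[CX3](=O)[NX3] is the SMARTS for an amide: a carbonyl carbon bonded to a trivalent nitrogen.
The molecule carries 3 separate instances of a primary amide (-C(=O)NH2) meeting every constraint; each maps to a distinct set of atoms, giving 3 matches.

3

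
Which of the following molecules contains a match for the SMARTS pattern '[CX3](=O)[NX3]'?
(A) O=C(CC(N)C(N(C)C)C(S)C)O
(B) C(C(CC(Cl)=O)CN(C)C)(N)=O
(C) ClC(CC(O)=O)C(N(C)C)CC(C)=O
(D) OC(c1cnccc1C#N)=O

B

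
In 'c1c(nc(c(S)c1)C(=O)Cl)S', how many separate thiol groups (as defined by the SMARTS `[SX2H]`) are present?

[SX2H] is the SMARTS for a thiol: an aliphatic sulfur with two connections, one being H.
The molecule carries 2 separate instances of a thiol (-SH) meeting every constraint; each maps to a distinct set of atoms, giving 2 matches.

2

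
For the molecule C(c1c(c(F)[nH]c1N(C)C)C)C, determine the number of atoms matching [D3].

Check the 12 heavy atoms by environment: 1× n (aromatic, D2) → no; 4× c (aromatic, D3) → match; 1× F (D1) → no; 1× N (D3) → match; 4× C (D1) → no; 1× C (D2) → no.
Summing the matching environments: 4 + 1 = 5 matching atoms.

5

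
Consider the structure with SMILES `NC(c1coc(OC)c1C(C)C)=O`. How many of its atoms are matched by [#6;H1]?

Check the 13 heavy atoms by environment: 1× o (aromatic, H0) → no; 3× c (aromatic, H0) → no; 1× c (aromatic, H1) → match; 1× C (H1) → match; 3× C (H3) → no; 1× C (H0) → no; 2× O (H0) → no; 1× N (H2) → no.
Summing the matching environments: 1 + 1 = 2 matching atoms.

2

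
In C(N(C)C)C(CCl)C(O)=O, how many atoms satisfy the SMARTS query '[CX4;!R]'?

5

Check the 10 heavy atoms by environment: 5× C (X4, acyclic) → match; 1× C (X3, acyclic) → no; 1× O (X1, acyclic) → no; 1× O (X2, acyclic) → no; 1× Cl (X1, acyclic) → no; 1× N (X3, acyclic) → no.
That gives 5 matching atoms.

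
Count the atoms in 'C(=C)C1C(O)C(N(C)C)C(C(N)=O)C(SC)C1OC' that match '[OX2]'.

The query [OX2] means: aliphatic oxygen with two total connections — ether, hydroxyl, or ester single-bond O.
Check the 19 heavy atoms by environment: 10× C (X4) → no; 1× S (X2) → no; 2× O (X2) → match; 3× C (X3) → no; 1× O (X1) → no; 2× N (X3) → no.
That gives 2 matching atoms.

2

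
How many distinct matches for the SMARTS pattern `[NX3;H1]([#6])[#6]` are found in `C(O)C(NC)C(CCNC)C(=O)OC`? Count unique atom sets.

[NX3;H1]([#6])[#6] is the SMARTS for a secondary amine: a trivalent nitrogen with one H, bonded to two carbons.
The molecule carries 2 separate instances of an N-methylamino group (-NHCH3) meeting every constraint; each maps to a distinct set of atoms, giving 2 matches.

2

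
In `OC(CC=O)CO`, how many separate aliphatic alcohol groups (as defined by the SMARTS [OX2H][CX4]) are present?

[OX2H][CX4] is the SMARTS for an aliphatic alcohol: a hydroxyl oxygen bound to an sp3 (X4) carbon.
The molecule carries 2 separate instances of a hydroxyl group (-OH) meeting every constraint; each maps to a distinct set of atoms, giving 2 matches.

2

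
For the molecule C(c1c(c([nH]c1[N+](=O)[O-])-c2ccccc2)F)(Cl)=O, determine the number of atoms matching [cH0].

5

The query [cH0] means: aromatic carbon with no attached hydrogen (substituted or ring-fusion).
Check the 18 heavy atoms by environment: 1× n (aromatic, H1) → no; 5× c (aromatic, H0) → match; 1× C (H0) → no; 2× O (H0) → no; 1× Cl (H0) → no; 1× F (H0) → no; 1× N (charge +1, H0) → no; 1× O (charge -1, H0) → no; 5× c (aromatic, H1) → no.
That gives 5 matching atoms.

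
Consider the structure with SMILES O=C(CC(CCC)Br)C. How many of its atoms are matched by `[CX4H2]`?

The query [CX4H2] means: sp3 carbon (X4) with exactly two hydrogens.
Check the 9 heavy atoms by environment: 3× C (H2, X4) → match; 1× C (H1, X4) → no; 1× C (H0, X3) → no; 1× O (H0, X1) → no; 2× C (H3, X4) → no; 1× Br (H0, X1) → no.
That gives 3 matching atoms.

3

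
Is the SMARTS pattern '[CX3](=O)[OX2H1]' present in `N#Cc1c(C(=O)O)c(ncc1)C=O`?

Yes

The pattern [CX3](=O)[OX2H1] describes an sp2 carbon double-bonded to O and single-bonded to an -OH oxygen — a carboxylic acid.
The molecule carries a carboxylic acid group (-C(=O)OH), whose atoms satisfy every constraint of the query, so the pattern matches.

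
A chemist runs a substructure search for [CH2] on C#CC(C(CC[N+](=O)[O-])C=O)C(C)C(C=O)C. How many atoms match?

The query [CH2] means: aliphatic carbon with exactly two hydrogens.
Check the 17 heavy atoms by environment: 2× C (H3) → no; 7× C (H1) → no; 2× C (H2) → match; 3× O (H0) → no; 1× N (charge +1, H0) → no; 1× O (charge -1, H0) → no; 1× C (H0) → no.
That gives 2 matching atoms.

2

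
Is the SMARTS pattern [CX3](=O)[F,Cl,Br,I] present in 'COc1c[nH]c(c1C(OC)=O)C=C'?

The pattern [CX3](=O)[F,Cl,Br,I] describes a carbonyl carbon bonded to a halogen — an acyl halide.
The closest candidate here is a methyl-ester group (-C(=O)OCH3), but the carbonyl is bonded to -O-C, not to a halogen. No other fragment satisfies the full query, so there is no match.

No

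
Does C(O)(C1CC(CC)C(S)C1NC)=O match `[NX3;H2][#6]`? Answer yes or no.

The pattern [NX3;H2][#6] describes a trivalent nitrogen with two H attached to carbon — a primary amine.
The closest candidate here is an N-methylamino group (-NHCH3), but the nitrogen bears two carbons and only one H (H1), not H2. No other fragment satisfies the full query, so there is no match.

No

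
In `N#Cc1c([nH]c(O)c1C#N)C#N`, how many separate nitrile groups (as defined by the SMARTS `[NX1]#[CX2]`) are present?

3

[NX1]#[CX2] is the SMARTS for a nitrile: a nitrogen triple-bonded to a two-connected carbon.
The molecule carries 3 separate instances of a nitrile (-C#N) meeting every constraint; each maps to a distinct set of atoms, giving 3 matches.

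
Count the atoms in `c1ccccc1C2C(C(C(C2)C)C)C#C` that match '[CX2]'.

2

Check the 15 heavy atoms by environment: 7× C (X4) → no; 2× C (X2) → match; 6× c (aromatic, X3) → no.
That gives 2 matching atoms.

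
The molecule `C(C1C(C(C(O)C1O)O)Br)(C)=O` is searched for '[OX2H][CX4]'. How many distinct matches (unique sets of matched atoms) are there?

3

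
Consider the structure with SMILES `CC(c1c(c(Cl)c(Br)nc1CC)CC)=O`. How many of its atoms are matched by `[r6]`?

6

Check the 15 heavy atoms by environment: 1× n (aromatic, in 6-ring) → match; 5× c (aromatic, in 6-ring) → match; 6× C (acyclic) → no; 1× Cl (acyclic) → no; 1× O (acyclic) → no; 1× Br (acyclic) → no.
Summing the matching environments: 1 + 5 = 6 matching atoms.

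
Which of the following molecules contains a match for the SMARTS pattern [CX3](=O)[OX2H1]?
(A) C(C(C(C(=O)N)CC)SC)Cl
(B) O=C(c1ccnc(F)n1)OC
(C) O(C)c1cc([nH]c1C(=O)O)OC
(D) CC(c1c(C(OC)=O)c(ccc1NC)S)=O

[CX3](=O)[OX2H1] describes an sp2 carbon double-bonded to O and single-bonded to an -OH oxygen (a carboxylic acid).
(A) has a primary amide (-C(=O)NH2) but the carbonyl is bonded to N, not to an -OH oxygen.
(B) has a methyl-ester group (-C(=O)OCH3) but the singly-bonded O has no H (OX2H0, not OX2H1).
(C) contains a carboxylic acid group (-C(=O)OH), which satisfies every atom and bond constraint.
(D) has a methyl-ester group (-C(=O)OCH3) but the singly-bonded O has no H (OX2H0, not OX2H1).
So the answer is (C).

C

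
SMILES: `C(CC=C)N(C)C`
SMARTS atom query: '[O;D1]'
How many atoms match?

Check the 7 heavy atoms by environment: 3× C (D2) → no; 1× N (D3) → no; 3× C (D1) → no.
No environment satisfies the query, so 0 matching atoms.

0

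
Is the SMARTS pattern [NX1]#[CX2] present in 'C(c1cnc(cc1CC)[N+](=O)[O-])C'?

No

The pattern [NX1]#[CX2] describes a nitrogen triple-bonded to a two-connected carbon — a nitrile.
The closest candidate here is a nitro group (-[N+](=O)[O-]), but there is no C#N triple bond. No other fragment satisfies the full query, so there is no match.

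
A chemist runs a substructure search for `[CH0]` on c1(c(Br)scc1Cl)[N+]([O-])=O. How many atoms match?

0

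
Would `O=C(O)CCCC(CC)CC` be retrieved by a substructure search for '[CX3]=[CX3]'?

The pattern [CX3]=[CX3] describes a non-aromatic C=C double bond between two sp2 carbons — an alkene.
The closest candidate here is an ethyl group (-CH2CH3), but its C-C bond is a single bond between CX4 carbons, not CX3=CX3. No other fragment satisfies the full query, so there is no match.

No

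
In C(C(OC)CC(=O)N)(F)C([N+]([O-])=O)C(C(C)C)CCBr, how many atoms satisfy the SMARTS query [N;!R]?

The query [N;!R] means: aliphatic nitrogen not in a ring.
Check the 20 heavy atoms by environment: 12× C (acyclic) → no; 1× F (acyclic) → no; 3× O (acyclic) → no; 1× Br (acyclic) → no; 1× N (charge +1, acyclic) → match; 1× O (charge -1, acyclic) → no; 1× N (acyclic) → match.
Summing the matching environments: 1 + 1 = 2 matching atoms.

2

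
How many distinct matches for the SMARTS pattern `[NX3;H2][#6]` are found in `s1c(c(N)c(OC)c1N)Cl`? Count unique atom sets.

[NX3;H2][#6] is the SMARTS for a primary amine: a trivalent nitrogen with two H attached to carbon.
The molecule carries 2 separate instances of a primary amino group (-NH2) meeting every constraint; each maps to a distinct set of atoms, giving 2 matches.

2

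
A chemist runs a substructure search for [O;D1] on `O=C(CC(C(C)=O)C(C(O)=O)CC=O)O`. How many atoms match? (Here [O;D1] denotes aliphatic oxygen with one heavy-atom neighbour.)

The query [O;D1] means: aliphatic oxygen bonded to exactly one heavy atom.
Check the 15 heavy atoms by environment: 3× C (D2) → no; 5× C (D3) → no; 6× O (D1) → match; 1× C (D1) → no.
That gives 6 matching atoms.

6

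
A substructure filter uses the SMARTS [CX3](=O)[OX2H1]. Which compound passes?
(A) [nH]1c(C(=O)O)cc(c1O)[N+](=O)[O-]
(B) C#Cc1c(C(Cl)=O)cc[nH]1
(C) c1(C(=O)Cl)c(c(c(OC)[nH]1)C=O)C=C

[CX3](=O)[OX2H1] describes an sp2 carbon double-bonded to O and single-bonded to an -OH oxygen (a carboxylic acid).
(A) contains a carboxylic acid group (-C(=O)OH), which satisfies every atom and bond constraint.
(B) has an acyl chloride (-C(=O)Cl) but the carbonyl is bonded to Cl, not to an -OH oxygen.
(C) has an aldehyde (-CHO) but there is no singly-bonded oxygen on the carbonyl carbon.
So the answer is (A).

A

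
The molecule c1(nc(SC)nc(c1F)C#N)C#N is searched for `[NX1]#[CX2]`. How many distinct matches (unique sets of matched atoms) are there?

2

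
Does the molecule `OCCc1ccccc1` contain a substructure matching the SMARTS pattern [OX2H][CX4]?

The pattern [OX2H][CX4] describes a hydroxyl oxygen bound to an sp3 (X4) carbon — an aliphatic alcohol.
The molecule carries a hydroxyl group (-OH), whose atoms satisfy every constraint of the query, so the pattern matches.

Yes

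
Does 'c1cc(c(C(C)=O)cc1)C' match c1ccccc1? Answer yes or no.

Yes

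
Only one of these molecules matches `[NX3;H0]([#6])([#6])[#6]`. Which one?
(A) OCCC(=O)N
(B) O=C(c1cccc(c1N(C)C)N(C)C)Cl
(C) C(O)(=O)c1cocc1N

B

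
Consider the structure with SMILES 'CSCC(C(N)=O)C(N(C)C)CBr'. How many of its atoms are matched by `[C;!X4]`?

The query [C;!X4] means: aliphatic carbon that does not have four total connections.
Check the 13 heavy atoms by environment: 7× C (X4) → no; 1× S (X2) → no; 2× N (X3) → no; 1× C (X3) → match; 1× O (X1) → no; 1× Br (X1) → no.
That gives 1 matching atom.

1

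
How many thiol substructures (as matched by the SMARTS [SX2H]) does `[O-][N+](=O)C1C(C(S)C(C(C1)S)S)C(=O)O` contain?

[SX2H] is the SMARTS for a thiol: an aliphatic sulfur with two connections, one being H.
The molecule carries 3 separate instances of a thiol (-SH) meeting every constraint; each maps to a distinct set of atoms, giving 3 matches.

3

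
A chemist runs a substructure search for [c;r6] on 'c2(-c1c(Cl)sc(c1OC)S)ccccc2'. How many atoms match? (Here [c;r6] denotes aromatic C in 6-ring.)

6

Check the 15 heavy atoms by environment: 1× s (aromatic, in 5-ring) → no; 4× c (aromatic, in 5-ring) → no; 1× O (acyclic) → no; 1× C (acyclic) → no; 6× c (aromatic, in 6-ring) → match; 1× S (acyclic) → no; 1× Cl (acyclic) → no.
That gives 6 matching atoms.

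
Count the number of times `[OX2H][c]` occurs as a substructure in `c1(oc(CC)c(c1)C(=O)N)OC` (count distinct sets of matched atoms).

[OX2H][c] is the SMARTS for a phenol: a hydroxyl oxygen attached to an aromatic carbon.
The molecule has a methoxy ether (-OCH3), but the oxygen has H0, not H1; nothing else fits, so there are 0 matches.

0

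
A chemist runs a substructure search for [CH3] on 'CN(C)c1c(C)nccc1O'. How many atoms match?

The query [CH3] means: aliphatic carbon with exactly three hydrogens.
Check the 11 heavy atoms by environment: 1× n (aromatic, H0) → no; 3× c (aromatic, H0) → no; 2× c (aromatic, H1) → no; 3× C (H3) → match; 1× N (H0) → no; 1× O (H1) → no.
That gives 3 matching atoms.

3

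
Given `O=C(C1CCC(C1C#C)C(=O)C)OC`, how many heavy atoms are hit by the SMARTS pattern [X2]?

The query [X2] means: any atom with exactly two total connections (bonds + H).
Check the 14 heavy atoms by environment: 7× C (X4) → no; 2× C (X3) → no; 2× O (X1) → no; 1× O (X2) → match; 2× C (X2) → match.
Summing the matching environments: 1 + 2 = 3 matching atoms.

3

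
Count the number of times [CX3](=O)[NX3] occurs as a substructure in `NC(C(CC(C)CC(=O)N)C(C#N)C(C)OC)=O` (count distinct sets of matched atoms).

2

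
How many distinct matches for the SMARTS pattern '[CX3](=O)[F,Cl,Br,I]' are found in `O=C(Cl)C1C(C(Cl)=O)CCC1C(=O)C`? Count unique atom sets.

[CX3](=O)[F,Cl,Br,I] is the SMARTS for an acyl halide: a carbonyl carbon bonded to a halogen.
The molecule carries 2 separate instances of an acyl chloride (-C(=O)Cl) meeting every constraint; each maps to a distinct set of atoms, giving 2 matches.

2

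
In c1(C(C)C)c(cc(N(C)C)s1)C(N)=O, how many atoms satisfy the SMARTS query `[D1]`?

6

Check the 14 heavy atoms by environment: 1× s (aromatic, D2) → no; 3× c (aromatic, D3) → no; 1× c (aromatic, D2) → no; 2× C (D3) → no; 4× C (D1) → match; 1× O (D1) → match; 1× N (D1) → match; 1× N (D3) → no.
Summing the matching environments: 4 + 1 + 1 = 6 matching atoms.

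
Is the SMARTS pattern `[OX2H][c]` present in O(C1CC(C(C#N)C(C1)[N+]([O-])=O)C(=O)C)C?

The pattern [OX2H][c] describes a hydroxyl oxygen attached to an aromatic carbon — a phenol.
The closest candidate here is a methoxy ether (-OCH3), but the oxygen has H0, not H1. No other fragment satisfies the full query, so there is no match.

No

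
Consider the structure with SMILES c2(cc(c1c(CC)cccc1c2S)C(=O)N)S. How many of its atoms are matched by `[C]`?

The query [C] means: uppercase C matches aliphatic (non-aromatic) carbon only.
Check the 17 heavy atoms by environment: 10× c (aromatic) → no; 3× C → match; 1× O → no; 1× N → no; 2× S → no.
That gives 3 matching atoms.

3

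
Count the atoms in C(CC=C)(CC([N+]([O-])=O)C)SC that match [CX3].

Check the 12 heavy atoms by environment: 6× C (X4) → no; 1× S (X2) → no; 1× N (charge +1, X3) → no; 1× O (charge -1, X1) → no; 1× O (X1) → no; 2× C (X3) → match.
That gives 2 matching atoms.

2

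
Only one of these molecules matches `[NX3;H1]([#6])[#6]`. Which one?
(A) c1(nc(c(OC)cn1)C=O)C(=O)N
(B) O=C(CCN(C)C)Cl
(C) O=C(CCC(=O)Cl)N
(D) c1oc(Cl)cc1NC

D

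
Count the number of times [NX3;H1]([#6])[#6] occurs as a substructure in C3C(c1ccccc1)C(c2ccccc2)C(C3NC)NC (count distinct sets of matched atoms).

[NX3;H1]([#6])[#6] is the SMARTS for a secondary amine: a trivalent nitrogen with one H, bonded to two carbons.
The molecule carries 2 separate instances of an N-methylamino group (-NHCH3) meeting every constraint; each maps to a distinct set of atoms, giving 2 matches.

2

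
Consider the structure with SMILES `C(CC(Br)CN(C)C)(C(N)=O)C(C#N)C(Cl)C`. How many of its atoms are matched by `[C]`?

Check the 17 heavy atoms by environment: 11× C → match; 3× N → no; 1× Br → no; 1× O → no; 1× Cl → no.
That gives 11 matching atoms.

11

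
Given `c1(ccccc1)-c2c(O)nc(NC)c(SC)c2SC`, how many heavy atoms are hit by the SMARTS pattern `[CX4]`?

Check the 19 heavy atoms by environment: 1× n (aromatic, X2) → no; 11× c (aromatic, X3) → no; 1× N (X3) → no; 3× C (X4) → match; 1× O (X2) → no; 2× S (X2) → no.
That gives 3 matching atoms.

3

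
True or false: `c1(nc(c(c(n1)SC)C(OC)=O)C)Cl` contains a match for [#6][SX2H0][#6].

True

The pattern [#6][SX2H0][#6] describes an aliphatic sulfur bridging two carbons with no H on the sulfur — a thioether.
The molecule carries a methylthio ether (-SCH3), whose atoms satisfy every constraint of the query, so the pattern matches.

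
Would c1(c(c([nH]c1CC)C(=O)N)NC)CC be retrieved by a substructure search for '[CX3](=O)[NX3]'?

The pattern [CX3](=O)[NX3] describes a carbonyl carbon bonded to a trivalent nitrogen — an amide.
The molecule carries a primary amide (-C(=O)NH2), whose atoms satisfy every constraint of the query, so the pattern matches.

Yes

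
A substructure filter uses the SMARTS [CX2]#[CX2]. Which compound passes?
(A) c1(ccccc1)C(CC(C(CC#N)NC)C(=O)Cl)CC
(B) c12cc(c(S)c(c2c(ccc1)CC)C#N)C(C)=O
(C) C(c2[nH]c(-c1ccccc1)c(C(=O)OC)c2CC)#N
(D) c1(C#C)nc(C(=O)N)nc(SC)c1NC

[CX2]#[CX2] describes a carbon-carbon triple bond (an alkyne).
(A) has a nitrile (-C#N) but the triple bond is C#N, not C#C.
(B) has a nitrile (-C#N) but the triple bond is C#N, not C#C.
(C) has a nitrile (-C#N) but the triple bond is C#N, not C#C.
(D) contains an ethynyl group (-C#CH), which satisfies every atom and bond constraint.
So the answer is (D).

D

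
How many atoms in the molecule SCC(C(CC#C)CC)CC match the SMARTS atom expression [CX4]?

8

The query [CX4] means: C with X4: aliphatic carbon with exactly 4 total connections (bonds + H).
Check the 11 heavy atoms by environment: 8× C (X4) → match; 2× C (X2) → no; 1× S (X2) → no.
That gives 8 matching atoms.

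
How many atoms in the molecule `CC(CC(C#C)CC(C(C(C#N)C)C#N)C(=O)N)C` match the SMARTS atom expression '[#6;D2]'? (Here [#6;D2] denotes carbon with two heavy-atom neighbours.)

The query [#6;D2] means: any carbon bonded to exactly two heavy atoms.
Check the 19 heavy atoms by environment: 5× C (D2) → match; 6× C (D3) → no; 4× C (D1) → no; 1× O (D1) → no; 3× N (D1) → no.
That gives 5 matching atoms.

5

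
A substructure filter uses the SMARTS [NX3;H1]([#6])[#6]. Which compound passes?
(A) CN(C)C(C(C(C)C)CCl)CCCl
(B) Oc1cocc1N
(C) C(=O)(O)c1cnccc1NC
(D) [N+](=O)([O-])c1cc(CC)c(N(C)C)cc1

C

[NX3;H1]([#6])[#6] describes a trivalent nitrogen with one H, bonded to two carbons (a secondary amine).
(A) has a dimethylamino group (-N(CH3)2) but the nitrogen has H0, not H1.
(B) has a primary amino group (-NH2) but the nitrogen has H2 and only one carbon neighbour.
(C) contains an N-methylamino group (-NHCH3), which satisfies every atom and bond constraint.
(D) has a dimethylamino group (-N(CH3)2) but the nitrogen has H0, not H1.
So the answer is (C).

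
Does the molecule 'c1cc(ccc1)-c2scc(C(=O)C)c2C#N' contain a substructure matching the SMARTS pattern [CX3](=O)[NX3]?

The pattern [CX3](=O)[NX3] describes a carbonyl carbon bonded to a trivalent nitrogen — an amide.
The closest candidate here is a nitrile (-C#N), but the nitrile N is NX1 (triple-bonded), not NX3. No other fragment satisfies the full query, so there is no match.

No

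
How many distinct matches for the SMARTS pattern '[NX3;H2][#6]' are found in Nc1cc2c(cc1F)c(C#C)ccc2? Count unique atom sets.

1

[NX3;H2][#6] is the SMARTS for a primary amine: a trivalent nitrogen with two H attached to carbon.
Exactly one fragment in the molecule meets all constraints, giving 1 match.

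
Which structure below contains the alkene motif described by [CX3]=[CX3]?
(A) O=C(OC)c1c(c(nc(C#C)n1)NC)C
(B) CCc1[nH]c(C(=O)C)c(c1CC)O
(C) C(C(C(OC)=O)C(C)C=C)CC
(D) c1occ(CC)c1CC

C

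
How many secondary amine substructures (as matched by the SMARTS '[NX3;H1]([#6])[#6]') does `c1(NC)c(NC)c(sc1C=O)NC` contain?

3

[NX3;H1]([#6])[#6] is the SMARTS for a secondary amine: a trivalent nitrogen with one H, bonded to two carbons.
The molecule carries 3 separate instances of an N-methylamino group (-NHCH3) meeting every constraint; each maps to a distinct set of atoms, giving 3 matches.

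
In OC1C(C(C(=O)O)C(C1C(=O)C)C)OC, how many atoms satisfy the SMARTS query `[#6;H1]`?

5

The query [#6;H1] means: any carbon bearing exactly one hydrogen.
Check the 15 heavy atoms by environment: 5× C (H1) → match; 2× C (H0) → no; 3× O (H0) → no; 3× C (H3) → no; 2× O (H1) → no.
That gives 5 matching atoms.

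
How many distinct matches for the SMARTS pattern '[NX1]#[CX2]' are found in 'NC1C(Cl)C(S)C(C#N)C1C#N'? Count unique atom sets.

[NX1]#[CX2] is the SMARTS for a nitrile: a nitrogen triple-bonded to a two-connected carbon.
The molecule carries 2 separate instances of a nitrile (-C#N) meeting every constraint; each maps to a distinct set of atoms, giving 2 matches.

2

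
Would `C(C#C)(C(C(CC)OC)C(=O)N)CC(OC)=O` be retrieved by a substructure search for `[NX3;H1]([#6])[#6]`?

No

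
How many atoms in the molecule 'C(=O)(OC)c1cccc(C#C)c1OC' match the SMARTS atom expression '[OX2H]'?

0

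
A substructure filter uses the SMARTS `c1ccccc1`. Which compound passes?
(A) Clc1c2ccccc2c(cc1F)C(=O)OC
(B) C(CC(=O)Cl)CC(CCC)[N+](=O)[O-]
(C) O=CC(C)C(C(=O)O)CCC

c1ccccc1 describes six aromatic carbons in a ring (a benzene ring).
(A) contains the required atom environment, so the pattern matches.
(B) has a methyl group (-CH3) but no six-membered all-carbon aromatic ring is present.
(C) has a methyl group (-CH3) but no six-membered all-carbon aromatic ring is present.
So the answer is (A).

A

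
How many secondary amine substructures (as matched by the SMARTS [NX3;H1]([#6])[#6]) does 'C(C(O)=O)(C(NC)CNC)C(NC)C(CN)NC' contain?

4

[NX3;H1]([#6])[#6] is the SMARTS for a secondary amine: a trivalent nitrogen with one H, bonded to two carbons.
The molecule carries 4 separate instances of an N-methylamino group (-NHCH3) meeting every constraint; each maps to a distinct set of atoms, giving 4 matches.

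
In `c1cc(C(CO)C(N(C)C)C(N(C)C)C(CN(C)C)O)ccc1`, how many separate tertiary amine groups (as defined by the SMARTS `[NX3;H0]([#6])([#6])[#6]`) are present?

3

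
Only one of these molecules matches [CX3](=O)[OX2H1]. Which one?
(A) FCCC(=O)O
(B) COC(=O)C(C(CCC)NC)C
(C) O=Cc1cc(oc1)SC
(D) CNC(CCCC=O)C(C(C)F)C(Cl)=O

A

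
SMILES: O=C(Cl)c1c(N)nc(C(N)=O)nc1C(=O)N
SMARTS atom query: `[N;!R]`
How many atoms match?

The query [N;!R] means: aliphatic nitrogen not in a ring.
Check the 16 heavy atoms by environment: 2× n (aromatic, in 6-ring) → no; 4× c (aromatic, in 6-ring) → no; 3× C (acyclic) → no; 3× O (acyclic) → no; 1× Cl (acyclic) → no; 3× N (acyclic) → match.
That gives 3 matching atoms.

3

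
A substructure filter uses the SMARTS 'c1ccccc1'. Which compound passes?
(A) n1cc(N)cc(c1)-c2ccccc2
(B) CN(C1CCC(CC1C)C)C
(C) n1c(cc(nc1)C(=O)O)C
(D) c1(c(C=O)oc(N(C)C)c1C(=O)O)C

c1ccccc1 describes six aromatic carbons in a ring (a benzene ring).
(A) contains a phenyl ring, which satisfies every atom and bond constraint.
(B) has a methyl group (-CH3) but no six-membered all-carbon aromatic ring is present.
(C) has a methyl group (-CH3) but no six-membered all-carbon aromatic ring is present.
(D) has a methyl group (-CH3) but no six-membered all-carbon aromatic ring is present.
So the answer is (A).

A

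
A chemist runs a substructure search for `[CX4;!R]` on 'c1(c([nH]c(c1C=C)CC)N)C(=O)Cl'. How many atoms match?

The query [CX4;!R] means: aliphatic carbon with four total connections, not in a ring.
Check the 13 heavy atoms by environment: 1× n (aromatic, X3, in 5-ring) → no; 4× c (aromatic, X3, in 5-ring) → no; 3× C (X3, acyclic) → no; 1× O (X1, acyclic) → no; 1× Cl (X1, acyclic) → no; 1× N (X3, acyclic) → no; 2× C (X4, acyclic) → match.
That gives 2 matching atoms.

2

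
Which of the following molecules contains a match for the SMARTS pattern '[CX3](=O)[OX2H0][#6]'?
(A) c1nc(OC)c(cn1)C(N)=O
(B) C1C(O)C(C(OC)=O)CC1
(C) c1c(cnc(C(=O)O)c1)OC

[CX3](=O)[OX2H0][#6] describes a carbonyl carbon bonded to an oxygen that is itself bonded to carbon (no H on that O) (an ester).
(A) has a methoxy ether (-OCH3) but the ether oxygen is not adjacent to a C=O carbon.
(B) contains a methyl-ester group (-C(=O)OCH3), which satisfies every atom and bond constraint.
(C) has a methoxy ether (-OCH3) but the ether oxygen is not adjacent to a C=O carbon.
So the answer is (B).

B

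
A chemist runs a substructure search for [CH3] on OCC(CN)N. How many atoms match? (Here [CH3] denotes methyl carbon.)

Check the 6 heavy atoms by environment: 2× C (H2) → no; 1× C (H1) → no; 2× N (H2) → no; 1× O (H1) → no.
No environment satisfies the query, so 0 matching atoms.

0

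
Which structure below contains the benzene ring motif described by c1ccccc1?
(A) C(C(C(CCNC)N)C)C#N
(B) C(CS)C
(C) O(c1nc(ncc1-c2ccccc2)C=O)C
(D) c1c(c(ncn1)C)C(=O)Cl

C

c1ccccc1 describes six aromatic carbons in a ring (a benzene ring).
(A) has a methyl group (-CH3) but no six-membered all-carbon aromatic ring is present.
(B) has a methyl group (-CH3) but no six-membered all-carbon aromatic ring is present.
(C) contains a phenyl ring, which satisfies every atom and bond constraint.
(D) has a methyl group (-CH3) but no six-membered all-carbon aromatic ring is present.
So the answer is (C).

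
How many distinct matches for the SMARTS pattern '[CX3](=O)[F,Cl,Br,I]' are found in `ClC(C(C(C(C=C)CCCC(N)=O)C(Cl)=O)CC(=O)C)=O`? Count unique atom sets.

[CX3](=O)[F,Cl,Br,I] is the SMARTS for an acyl halide: a carbonyl carbon bonded to a halogen.
The molecule carries 2 separate instances of an acyl chloride (-C(=O)Cl) meeting every constraint; each maps to a distinct set of atoms, giving 2 matches.

2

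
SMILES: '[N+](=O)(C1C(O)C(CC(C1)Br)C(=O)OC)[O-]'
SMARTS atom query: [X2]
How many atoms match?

The query [X2] means: any atom with exactly two total connections (bonds + H).
Check the 15 heavy atoms by environment: 7× C (X4) → no; 1× N (charge +1, X3) → no; 1× O (charge -1, X1) → no; 2× O (X1) → no; 2× O (X2) → match; 1× C (X3) → no; 1× Br (X1) → no.
That gives 2 matching atoms.

2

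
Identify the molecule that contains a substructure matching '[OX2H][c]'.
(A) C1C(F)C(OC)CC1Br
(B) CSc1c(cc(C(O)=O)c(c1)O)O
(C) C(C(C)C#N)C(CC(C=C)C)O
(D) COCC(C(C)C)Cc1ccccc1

[OX2H][c] describes a hydroxyl oxygen attached to an aromatic carbon (a phenol).
(A) has a methoxy ether (-OCH3) but the oxygen has H0, not H1.
(B) contains a hydroxyl group (-OH), which satisfies every atom and bond constraint.
(C) has a hydroxyl group (-OH) but the -OH is on an aliphatic carbon, not an aromatic c.
(D) has a methoxy ether (-OCH3) but the oxygen has H0, not H1.
So the answer is (B).

B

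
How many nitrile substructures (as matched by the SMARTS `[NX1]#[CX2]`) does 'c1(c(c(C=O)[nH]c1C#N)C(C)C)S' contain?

1

[NX1]#[CX2] is the SMARTS for a nitrile: a nitrogen triple-bonded to a two-connected carbon.
Exactly one fragment in the molecule meets all constraints, giving 1 match.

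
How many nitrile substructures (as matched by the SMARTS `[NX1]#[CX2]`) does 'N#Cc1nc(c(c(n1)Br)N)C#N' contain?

[NX1]#[CX2] is the SMARTS for a nitrile: a nitrogen triple-bonded to a two-connected carbon.
The molecule carries 2 separate instances of a nitrile (-C#N) meeting every constraint; each maps to a distinct set of atoms, giving 2 matches.

2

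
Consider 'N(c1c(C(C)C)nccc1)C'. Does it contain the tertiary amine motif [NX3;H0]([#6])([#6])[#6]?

No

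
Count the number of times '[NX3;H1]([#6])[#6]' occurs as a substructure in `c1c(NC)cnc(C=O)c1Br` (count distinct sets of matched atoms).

1

[NX3;H1]([#6])[#6] is the SMARTS for a secondary amine: a trivalent nitrogen with one H, bonded to two carbons.
Exactly one fragment in the molecule meets all constraints, giving 1 match.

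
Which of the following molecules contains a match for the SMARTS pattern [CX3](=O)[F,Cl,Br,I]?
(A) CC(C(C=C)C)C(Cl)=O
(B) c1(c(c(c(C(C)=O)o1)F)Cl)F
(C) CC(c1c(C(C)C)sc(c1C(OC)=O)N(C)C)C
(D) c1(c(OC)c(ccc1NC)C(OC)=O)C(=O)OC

[CX3](=O)[F,Cl,Br,I] describes a carbonyl carbon bonded to a halogen (an acyl halide).
(A) contains an acyl chloride (-C(=O)Cl), which satisfies every atom and bond constraint.
(B) has a chloro substituent but the Cl is not on a carbonyl carbon.
(C) has a methyl-ester group (-C(=O)OCH3) but the carbonyl is bonded to -O-C, not to a halogen.
(D) has a methyl-ester group (-C(=O)OCH3) but the carbonyl is bonded to -O-C, not to a halogen.
So the answer is (A).

A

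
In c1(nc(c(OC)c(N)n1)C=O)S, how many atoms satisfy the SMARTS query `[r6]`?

The query [r6] means: r6 matches atoms in a six-membered ring.
Check the 12 heavy atoms by environment: 2× n (aromatic, in 6-ring) → match; 4× c (aromatic, in 6-ring) → match; 1× N (acyclic) → no; 2× O (acyclic) → no; 2× C (acyclic) → no; 1× S (acyclic) → no.
Summing the matching environments: 2 + 4 = 6 matching atoms.

6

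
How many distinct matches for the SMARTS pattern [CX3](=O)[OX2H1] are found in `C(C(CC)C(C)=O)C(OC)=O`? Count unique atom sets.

0

[CX3](=O)[OX2H1] is the SMARTS for a carboxylic acid: an sp2 carbon double-bonded to O and single-bonded to an -OH oxygen.
The molecule has a methyl-ester group (-C(=O)OCH3), but the singly-bonded O has no H (OX2H0, not OX2H1); nothing else fits, so there are 0 matches.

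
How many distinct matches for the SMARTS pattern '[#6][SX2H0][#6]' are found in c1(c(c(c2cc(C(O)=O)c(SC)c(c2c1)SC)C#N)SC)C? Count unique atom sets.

3

[#6][SX2H0][#6] is the SMARTS for a thioether: an aliphatic sulfur bridging two carbons with no H on the sulfur.
The molecule carries 3 separate instances of a methylthio ether (-SCH3) meeting every constraint; each maps to a distinct set of atoms, giving 3 matches.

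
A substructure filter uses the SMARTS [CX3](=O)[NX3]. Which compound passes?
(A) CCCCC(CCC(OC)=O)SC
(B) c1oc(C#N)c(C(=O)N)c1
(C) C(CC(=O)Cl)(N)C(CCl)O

B

[CX3](=O)[NX3] describes a carbonyl carbon bonded to a trivalent nitrogen (an amide).
(A) has a methyl-ester group (-C(=O)OCH3) but the carbonyl is bonded to O, not to an NX3 nitrogen.
(B) contains a primary amide (-C(=O)NH2), which satisfies every atom and bond constraint.
(C) has a primary amino group (-NH2) but the -NH2 is not attached to a carbonyl carbon.
So the answer is (B).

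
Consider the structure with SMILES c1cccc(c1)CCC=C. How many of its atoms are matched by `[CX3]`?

The query [CX3] means: C with X3: aliphatic carbon with exactly 3 total connections.
Check the 10 heavy atoms by environment: 2× C (X4) → no; 6× c (aromatic, X3) → no; 2× C (X3) → match.
That gives 2 matching atoms.

2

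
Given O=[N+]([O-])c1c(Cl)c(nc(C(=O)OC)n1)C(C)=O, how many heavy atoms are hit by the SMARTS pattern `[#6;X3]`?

The query [#6;X3] means: any carbon (aromatic or not) with three total connections.
Check the 17 heavy atoms by environment: 2× n (aromatic, X2) → no; 4× c (aromatic, X3) → match; 1× N (charge +1, X3) → no; 1× O (charge -1, X1) → no; 3× O (X1) → no; 2× C (X3) → match; 1× O (X2) → no; 2× C (X4) → no; 1× Cl (X1) → no.
Summing the matching environments: 4 + 2 = 6 matching atoms.

6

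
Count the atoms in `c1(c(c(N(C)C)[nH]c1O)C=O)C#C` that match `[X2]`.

3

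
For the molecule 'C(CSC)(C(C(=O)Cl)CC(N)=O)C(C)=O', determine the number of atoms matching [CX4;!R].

6

Check the 15 heavy atoms by environment: 6× C (X4, acyclic) → match; 1× S (X2, acyclic) → no; 3× C (X3, acyclic) → no; 3× O (X1, acyclic) → no; 1× Cl (X1, acyclic) → no; 1× N (X3, acyclic) → no.
That gives 6 matching atoms.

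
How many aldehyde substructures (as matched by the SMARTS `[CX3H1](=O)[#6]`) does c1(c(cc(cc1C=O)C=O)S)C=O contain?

[CX3H1](=O)[#6] is the SMARTS for an aldehyde: an sp2 carbon with one H, double-bonded to O and single-bonded to carbon.
The molecule carries 3 separate instances of an aldehyde (-CHO) meeting every constraint; each maps to a distinct set of atoms, giving 3 matches.

3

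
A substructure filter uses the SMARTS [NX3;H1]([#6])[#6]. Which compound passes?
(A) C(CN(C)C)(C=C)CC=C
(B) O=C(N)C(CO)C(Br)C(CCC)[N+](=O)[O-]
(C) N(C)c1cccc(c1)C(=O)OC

C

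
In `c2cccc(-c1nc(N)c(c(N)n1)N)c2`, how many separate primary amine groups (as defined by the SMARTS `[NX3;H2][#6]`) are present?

3

[NX3;H2][#6] is the SMARTS for a primary amine: a trivalent nitrogen with two H attached to carbon.
The molecule carries 3 separate instances of a primary amino group (-NH2) meeting every constraint; each maps to a distinct set of atoms, giving 3 matches.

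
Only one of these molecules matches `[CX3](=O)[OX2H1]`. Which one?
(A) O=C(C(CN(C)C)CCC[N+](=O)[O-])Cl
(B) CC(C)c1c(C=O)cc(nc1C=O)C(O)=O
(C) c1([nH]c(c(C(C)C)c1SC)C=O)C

B

[CX3](=O)[OX2H1] describes an sp2 carbon double-bonded to O and single-bonded to an -OH oxygen (a carboxylic acid).
(A) has an acyl chloride (-C(=O)Cl) but the carbonyl is bonded to Cl, not to an -OH oxygen.
(B) contains a carboxylic acid group (-C(=O)OH), which satisfies every atom and bond constraint.
(C) has an aldehyde (-CHO) but there is no singly-bonded oxygen on the carbonyl carbon.
So the answer is (B).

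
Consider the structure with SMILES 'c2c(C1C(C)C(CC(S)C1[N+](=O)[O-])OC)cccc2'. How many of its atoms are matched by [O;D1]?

Check the 19 heavy atoms by environment: 5× C (D3) → no; 1× C (D2) → no; 1× S (D1) → no; 1× O (D2) → no; 2× C (D1) → no; 1× N (charge +1, D3) → no; 1× O (charge -1, D1) → match; 1× O (D1) → match; 1× c (aromatic, D3) → no; 5× c (aromatic, D2) → no.
Summing the matching environments: 1 + 1 = 2 matching atoms.

2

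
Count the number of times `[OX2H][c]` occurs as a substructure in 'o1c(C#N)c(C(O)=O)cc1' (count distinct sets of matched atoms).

0

[OX2H][c] is the SMARTS for a phenol: a hydroxyl oxygen attached to an aromatic carbon.
No fragment in the molecule satisfies every constraint, giving 0 matches.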